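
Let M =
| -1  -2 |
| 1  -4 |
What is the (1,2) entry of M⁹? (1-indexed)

tr M = -5 and det M = 6, so the characteristic polynomial is λ² − (-5)λ + (6) with roots -2 and -3.
Eigenvectors give P = [[2, -1], [1, -1]] with P⁻¹ = [[1, -1], [1, -2]], and M = P·diag(-2, -3)·P⁻¹.
Then M⁹ = P·diag(-512, -19683)·P⁻¹ = [[-1024, 19683], [-512, 19683]] · [[1, -1], [1, -2]] = [[18659, -38342], [19171, -38854]].

-38342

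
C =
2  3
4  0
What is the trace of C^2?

28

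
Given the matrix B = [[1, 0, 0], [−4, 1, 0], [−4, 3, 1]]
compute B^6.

[[1, 0, 0], [−24, 1, 0], [−204, 18, 1]]

B = I + N where N = [[0, 0, 0], [−4, 0, 0], [−4, 3, 0]] is strictly lower-triangular, so N^3 = 0.
(I + N)^6 = I + 6·N + 15·N^2 = [[1, 0, 0], [−24, 1, 0], [−204, 18, 1]].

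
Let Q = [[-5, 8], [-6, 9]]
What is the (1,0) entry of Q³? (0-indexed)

tr Q = 4 and det Q = 3, so the characteristic polynomial is λ² − (4)λ + (3) with roots 3 and 1.
Eigenvectors give P = [[-1, -4], [-1, -3]] with P⁻¹ = [[3, -4], [-1, 1]], and Q = P·diag(3, 1)·P⁻¹.
Then Q³ = P·diag(27, 1)·P⁻¹ = [[-27, -4], [-27, -3]] · [[3, -4], [-1, 1]] = [[-77, 104], [-78, 105]].

-78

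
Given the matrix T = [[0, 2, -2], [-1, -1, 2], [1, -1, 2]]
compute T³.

[[0, -8, 8], [7, 5, -4], [-1, 5, -4]]

T² = [[-4, 0, 0], [3, -3, 4], [3, 1, 0]]
T³ = [[0, -8, 8], [7, 5, -4], [-1, 5, -4]]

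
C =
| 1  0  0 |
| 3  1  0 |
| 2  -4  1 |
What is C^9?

C = I + N where N = [[0, 0, 0], [3, 0, 0], [2, -4, 0]] is strictly lower-triangular, so N^3 = 0.
(I + N)^9 = I + 9·N + 36·N^2 = [[1, 0, 0], [27, 1, 0], [-414, -36, 1]].

[[1, 0, 0], [27, 1, 0], [-414, -36, 1]]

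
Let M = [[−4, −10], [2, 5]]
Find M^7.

M² = M (a projection; rank 1, trace 1), so M^7 = M.

[[−4, −10], [2, 5]]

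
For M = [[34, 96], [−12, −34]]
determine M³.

[[136, 384], [−48, −136]]

tr M = 0 and det M = −4, so the characteristic polynomial is λ² − (0)λ + (−4) with roots −2 and 2.
Eigenvectors give P = [[−8, −3], [3, 1]] with P⁻¹ = [[1, 3], [−3, −8]], and M = P·diag(−2, 2)·P⁻¹.
Then M³ = P·diag(−8, 8)·P⁻¹ = [[64, −24], [−24, 8]] · [[1, 3], [−3, −8]] = [[136, 384], [−48, −136]].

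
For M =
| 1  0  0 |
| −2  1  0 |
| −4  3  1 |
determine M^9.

M = I + N where N = [[0, 0, 0], [−2, 0, 0], [−4, 3, 0]] is strictly lower-triangular, so N^3 = 0.
(I + N)^9 = I + 9·N + 36·N^2 = [[1, 0, 0], [−18, 1, 0], [−252, 27, 1]].

[[1, 0, 0], [−18, 1, 0], [−252, 27, 1]]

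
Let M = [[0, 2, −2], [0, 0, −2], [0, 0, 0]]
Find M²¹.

[[0, 0, 0], [0, 0, 0], [0, 0, 0]]

M is strictly triangular, hence nilpotent: M³ = 0, so M²¹ = 0.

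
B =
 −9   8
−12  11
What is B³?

[[−57, 56], [−84, 83]]

tr B = 2 and det B = −3, so the characteristic polynomial is λ² − (2)λ + (−3) with roots −1 and 3.
Eigenvectors give P = [[1, −2], [1, −3]] with P⁻¹ = [[3, −2], [1, −1]], and B = P·diag(−1, 3)·P⁻¹.
Then B³ = P·diag(−1, 27)·P⁻¹ = [[−1, −54], [−1, −81]] · [[3, −2], [1, −1]] = [[−57, 56], [−84, 83]].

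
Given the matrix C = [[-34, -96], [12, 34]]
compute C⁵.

[[-544, -1536], [192, 544]]

tr C = 0 and det C = -4, so the characteristic polynomial is λ² − (0)λ + (-4) with roots -2 and 2.
Eigenvectors give P = [[-3, -8], [1, 3]] with P⁻¹ = [[-3, -8], [1, 3]], and C = P·diag(-2, 2)·P⁻¹.
Then C⁵ = P·diag(-32, 32)·P⁻¹ = [[96, -256], [-32, 96]] · [[-3, -8], [1, 3]] = [[-544, -1536], [192, 544]].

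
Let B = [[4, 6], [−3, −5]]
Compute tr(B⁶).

65

tr B = −1 and det B = −2, so the characteristic polynomial is λ² − (−1)λ + (−2) with roots 1 and −2.
Eigenvectors give P = [[−2, −1], [1, 1]] with P⁻¹ = [[−1, −1], [1, 2]], and B = P·diag(1, −2)·P⁻¹.
Then B⁶ = P·diag(1, 64)·P⁻¹ = [[−2, −64], [1, 64]] · [[−1, −1], [1, 2]] = [[−62, −126], [63, 127]].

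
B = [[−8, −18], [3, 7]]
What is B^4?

[[46, 90], [−15, −29]]

tr B = −1 and det B = −2, so the characteristic polynomial is λ² − (−1)λ + (−2) with roots 1 and −2.
Eigenvectors give P = [[−2, −3], [1, 1]] with P⁻¹ = [[1, 3], [−1, −2]], and B = P·diag(1, −2)·P⁻¹.
Then B^4 = P·diag(1, 16)·P⁻¹ = [[−2, −48], [1, 16]] · [[1, 3], [−1, −2]] = [[46, 90], [−15, −29]].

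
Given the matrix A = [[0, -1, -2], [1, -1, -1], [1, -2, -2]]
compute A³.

[[10, -12, -9], [3, -2, 0], [9, -9, -5]]

A² = [[-3, 5, 5], [-2, 2, 1], [-4, 5, 4]]
A³ = [[10, -12, -9], [3, -2, 0], [9, -9, -5]]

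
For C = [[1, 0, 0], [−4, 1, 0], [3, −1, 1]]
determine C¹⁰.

C = I + N where N = [[0, 0, 0], [−4, 0, 0], [3, −1, 0]] is strictly lower-triangular, so N³ = 0.
(I + N)¹⁰ = I + 10·N + 45·N² = [[1, 0, 0], [−40, 1, 0], [210, −10, 1]].

[[1, 0, 0], [−40, 1, 0], [210, −10, 1]]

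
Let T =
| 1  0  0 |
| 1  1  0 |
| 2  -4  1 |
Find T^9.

T = I + N where N = [[0, 0, 0], [1, 0, 0], [2, -4, 0]] is strictly lower-triangular, so N^3 = 0.
(I + N)^9 = I + 9·N + 36·N^2 = [[1, 0, 0], [9, 1, 0], [-126, -36, 1]].

[[1, 0, 0], [9, 1, 0], [-126, -36, 1]]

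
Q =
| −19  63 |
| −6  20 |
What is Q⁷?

[[−775, 2709], [−258, 902]]

tr Q = 1 and det Q = −2, so the characteristic polynomial is λ² − (1)λ + (−2) with roots −1 and 2.
Eigenvectors give P = [[−7, 3], [−2, 1]] with P⁻¹ = [[−1, 3], [−2, 7]], and Q = P·diag(−1, 2)·P⁻¹.
Then Q⁷ = P·diag(−1, 128)·P⁻¹ = [[7, 384], [2, 128]] · [[−1, 3], [−2, 7]] = [[−775, 2709], [−258, 902]].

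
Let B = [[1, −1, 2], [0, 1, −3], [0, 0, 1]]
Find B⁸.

B = I + N where N = [[0, −1, 2], [0, 0, −3], [0, 0, 0]] is strictly upper-triangular, so N³ = 0.
(I + N)⁸ = I + 8·N + 28·N² = [[1, −8, 100], [0, 1, −24], [0, 0, 1]].

[[1, −8, 100], [0, 1, −24], [0, 0, 1]]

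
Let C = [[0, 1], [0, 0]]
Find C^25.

[[0, 0], [0, 0]]

C is strictly triangular, hence nilpotent: C^2 = 0, so C^25 = 0.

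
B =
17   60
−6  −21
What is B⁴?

tr B = −4 and det B = 3, so the characteristic polynomial is λ² − (−4)λ + (3) with roots −3 and −1.
Eigenvectors give P = [[−3, 10], [1, −3]] with P⁻¹ = [[3, 10], [1, 3]], and B = P·diag(−3, −1)·P⁻¹.
Then B⁴ = P·diag(81, 1)·P⁻¹ = [[−243, 10], [81, −3]] · [[3, 10], [1, 3]] = [[−719, −2400], [240, 801]].

[[−719, −2400], [240, 801]]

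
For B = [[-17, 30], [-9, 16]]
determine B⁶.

tr B = -1 and det B = -2, so the characteristic polynomial is λ² − (-1)λ + (-2) with roots 1 and -2.
Eigenvectors give P = [[-5, 2], [-3, 1]] with P⁻¹ = [[1, -2], [3, -5]], and B = P·diag(1, -2)·P⁻¹.
Then B⁶ = P·diag(1, 64)·P⁻¹ = [[-5, 128], [-3, 64]] · [[1, -2], [3, -5]] = [[379, -630], [189, -314]].

[[379, -630], [189, -314]]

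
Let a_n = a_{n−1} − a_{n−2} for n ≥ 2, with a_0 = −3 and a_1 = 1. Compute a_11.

With companion matrix C = [[1, −1], [1, 0]], [a_n, a_{n−1}]ᵀ = C·[a_{n−1}, a_{n−2}]ᵀ, so [a_11, a_10]ᵀ = C^10·[a_1, a_0]ᵀ.
C^10 = [[−1, 1], [−1, 0]], giving [a_11, a_10]ᵀ = [[−4], [−1]].

−4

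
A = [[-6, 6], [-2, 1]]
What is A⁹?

tr A = -5 and det A = 6, so the characteristic polynomial is λ² − (-5)λ + (6) with roots -3 and -2.
Eigenvectors give P = [[2, -3], [1, -2]] with P⁻¹ = [[2, -3], [1, -2]], and A = P·diag(-3, -2)·P⁻¹.
Then A⁹ = P·diag(-19683, -512)·P⁻¹ = [[-39366, 1536], [-19683, 1024]] · [[2, -3], [1, -2]] = [[-77196, 115026], [-38342, 57001]].

[[-77196, 115026], [-38342, 57001]]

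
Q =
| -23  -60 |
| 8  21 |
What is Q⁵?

tr Q = -2 and det Q = -3, so the characteristic polynomial is λ² − (-2)λ + (-3) with roots -3 and 1.
Eigenvectors give P = [[-3, 5], [1, -2]] with P⁻¹ = [[-2, -5], [-1, -3]], and Q = P·diag(-3, 1)·P⁻¹.
Then Q⁵ = P·diag(-243, 1)·P⁻¹ = [[729, 5], [-243, -2]] · [[-2, -5], [-1, -3]] = [[-1463, -3660], [488, 1221]].

[[-1463, -3660], [488, 1221]]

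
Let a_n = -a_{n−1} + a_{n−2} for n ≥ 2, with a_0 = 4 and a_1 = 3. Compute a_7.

7

With companion matrix A = [[-1, 1], [1, 0]], [a_n, a_{n−1}]ᵀ = A·[a_{n−1}, a_{n−2}]ᵀ, so [a_7, a_6]ᵀ = A⁶·[a_1, a_0]ᵀ.
A⁶ = [[13, -8], [-8, 5]], giving [a_7, a_6]ᵀ = [[7], [-4]].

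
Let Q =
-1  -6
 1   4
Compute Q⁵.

tr Q = 3 and det Q = 2, so the characteristic polynomial is λ² − (3)λ + (2) with roots 1 and 2.
Eigenvectors give P = [[-3, -2], [1, 1]] with P⁻¹ = [[-1, -2], [1, 3]], and Q = P·diag(1, 2)·P⁻¹.
Then Q⁵ = P·diag(1, 32)·P⁻¹ = [[-3, -64], [1, 32]] · [[-1, -2], [1, 3]] = [[-61, -186], [31, 94]].

[[-61, -186], [31, 94]]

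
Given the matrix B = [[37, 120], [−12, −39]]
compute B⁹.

tr B = −2 and det B = −3, so the characteristic polynomial is λ² − (−2)λ + (−3) with roots 1 and −3.
Eigenvectors give P = [[10, 3], [−3, −1]] with P⁻¹ = [[1, 3], [−3, −10]], and B = P·diag(1, −3)·P⁻¹.
Then B⁹ = P·diag(1, −19683)·P⁻¹ = [[10, −59049], [−3, 19683]] · [[1, 3], [−3, −10]] = [[177157, 590520], [−59052, −196839]].

[[177157, 590520], [−59052, −196839]]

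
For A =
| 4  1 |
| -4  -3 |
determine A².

[[12, 1], [-4, 5]]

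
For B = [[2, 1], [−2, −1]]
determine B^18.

[[2, 1], [−2, −1]]

B² = B (a projection; rank 1, trace 1), so B^18 = B.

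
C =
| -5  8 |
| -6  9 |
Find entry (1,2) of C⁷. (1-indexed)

tr C = 4 and det C = 3, so the characteristic polynomial is λ² − (4)λ + (3) with roots 3 and 1.
Eigenvectors give P = [[1, 4], [1, 3]] with P⁻¹ = [[-3, 4], [1, -1]], and C = P·diag(3, 1)·P⁻¹.
Then C⁷ = P·diag(2187, 1)·P⁻¹ = [[2187, 4], [2187, 3]] · [[-3, 4], [1, -1]] = [[-6557, 8744], [-6558, 8745]].

8744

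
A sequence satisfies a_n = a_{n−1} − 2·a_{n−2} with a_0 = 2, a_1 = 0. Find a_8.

−28

With companion matrix Q = [[1, −2], [1, 0]], [a_n, a_{n−1}]ᵀ = Q·[a_{n−1}, a_{n−2}]ᵀ, so [a_8, a_7]ᵀ = Q^7·[a_1, a_0]ᵀ.
Q^7 = [[−3, −14], [7, −10]], giving [a_8, a_7]ᵀ = [[−28], [−20]].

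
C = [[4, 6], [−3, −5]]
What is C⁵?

[[34, 66], [−33, −65]]

tr C = −1 and det C = −2, so the characteristic polynomial is λ² − (−1)λ + (−2) with roots −2 and 1.
Eigenvectors give P = [[1, −2], [−1, 1]] with P⁻¹ = [[−1, −2], [−1, −1]], and C = P·diag(−2, 1)·P⁻¹.
Then C⁵ = P·diag(−32, 1)·P⁻¹ = [[−32, −2], [32, 1]] · [[−1, −2], [−1, −1]] = [[34, 66], [−33, −65]].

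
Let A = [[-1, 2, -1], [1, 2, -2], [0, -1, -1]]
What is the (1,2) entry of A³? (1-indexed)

14

A² = [[3, 3, -2], [1, 8, -3], [-1, -1, 3]]
A³ = [[0, 14, -7], [7, 21, -14], [0, -7, 0]]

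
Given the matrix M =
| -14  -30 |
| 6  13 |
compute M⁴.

tr M = -1 and det M = -2, so the characteristic polynomial is λ² − (-1)λ + (-2) with roots 1 and -2.
Eigenvectors give P = [[-2, 5], [1, -2]] with P⁻¹ = [[2, 5], [1, 2]], and M = P·diag(1, -2)·P⁻¹.
Then M⁴ = P·diag(1, 16)·P⁻¹ = [[-2, 80], [1, -32]] · [[2, 5], [1, 2]] = [[76, 150], [-30, -59]].

[[76, 150], [-30, -59]]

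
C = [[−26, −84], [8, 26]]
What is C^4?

tr C = 0 and det C = −4, so the characteristic polynomial is λ² − (0)λ + (−4) with roots −2 and 2.
Eigenvectors give P = [[7, −3], [−2, 1]] with P⁻¹ = [[1, 3], [2, 7]], and C = P·diag(−2, 2)·P⁻¹.
Then C^4 = P·diag(16, 16)·P⁻¹ = [[112, −48], [−32, 16]] · [[1, 3], [2, 7]] = [[16, 0], [0, 16]].

[[16, 0], [0, 16]]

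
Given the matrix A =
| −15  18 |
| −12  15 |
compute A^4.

[[81, 0], [0, 81]]

tr A = 0 and det A = −9, so the characteristic polynomial is λ² − (0)λ + (−9) with roots 3 and −3.
Eigenvectors give P = [[1, 3], [1, 2]] with P⁻¹ = [[−2, 3], [1, −1]], and A = P·diag(3, −3)·P⁻¹.
Then A^4 = P·diag(81, 81)·P⁻¹ = [[81, 243], [81, 162]] · [[−2, 3], [1, −1]] = [[81, 0], [0, 81]].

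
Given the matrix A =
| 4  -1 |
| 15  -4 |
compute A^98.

[[1, 0], [0, 1]]

A² = I (check: tr A = 0 and det A = -1), so A^98 = I since 98 is even.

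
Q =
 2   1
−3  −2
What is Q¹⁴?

[[1, 0], [0, 1]]

Q² = I (check: tr Q = 0 and det Q = −1), so Q¹⁴ = I since 14 is even.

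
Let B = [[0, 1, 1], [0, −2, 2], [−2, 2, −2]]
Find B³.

B² = [[−2, 0, 0], [−4, 8, −8], [4, −10, 6]]
B³ = [[0, −2, −2], [16, −36, 28], [−12, 36, −28]]

[[0, −2, −2], [16, −36, 28], [−12, 36, −28]]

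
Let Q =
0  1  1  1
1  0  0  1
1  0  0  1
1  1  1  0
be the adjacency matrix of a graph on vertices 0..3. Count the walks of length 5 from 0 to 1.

The number of length-5 walks from vertex 0 to vertex 1 is entry (0,1) of Q⁵, where Q is the adjacency matrix.
Q² = [[3, 1, 1, 2], [1, 2, 2, 1], [1, 2, 2, 1], [2, 1, 1, 3]]
Q³ = [[4, 5, 5, 5], [5, 2, 2, 5], [5, 2, 2, 5], [5, 5, 5, 4]]
Q⁴ = [[15, 9, 9, 14], [9, 10, 10, 9], [9, 10, 10, 9], [14, 9, 9, 15]]
Q⁵ = [[32, 29, 29, 33], [29, 18, 18, 29], [29, 18, 18, 29], [33, 29, 29, 32]]

29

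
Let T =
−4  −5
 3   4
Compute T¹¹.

T² = I (check: tr T = 0 and det T = −1), so T¹¹ = T since 11 is odd.

[[−4, −5], [3, 4]]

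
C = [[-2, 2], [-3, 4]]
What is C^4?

[[-20, 32], [-48, 76]]

C^2 = [[-2, 4], [-6, 10]]
C^3 = [[-8, 12], [-18, 28]]
C^4 = [[-20, 32], [-48, 76]]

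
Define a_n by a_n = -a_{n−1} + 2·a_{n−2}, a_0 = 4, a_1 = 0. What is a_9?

-680

With companion matrix B = [[-1, 2], [1, 0]], [a_n, a_{n−1}]ᵀ = B·[a_{n−1}, a_{n−2}]ᵀ, so [a_9, a_8]ᵀ = B⁸·[a_1, a_0]ᵀ.
B⁸ = [[171, -170], [-85, 86]], giving [a_9, a_8]ᵀ = [[-680], [344]].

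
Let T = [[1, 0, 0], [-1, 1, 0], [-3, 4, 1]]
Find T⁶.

T = I + N where N = [[0, 0, 0], [-1, 0, 0], [-3, 4, 0]] is strictly lower-triangular, so N³ = 0.
(I + N)⁶ = I + 6·N + 15·N² = [[1, 0, 0], [-6, 1, 0], [-78, 24, 1]].

[[1, 0, 0], [-6, 1, 0], [-78, 24, 1]]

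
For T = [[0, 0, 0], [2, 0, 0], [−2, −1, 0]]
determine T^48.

[[0, 0, 0], [0, 0, 0], [0, 0, 0]]

T is strictly triangular, hence nilpotent: T^3 = 0, so T^48 = 0.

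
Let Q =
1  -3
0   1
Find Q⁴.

Q = I + N where N = [[0, -3], [0, 0]] is strictly upper-triangular, so N² = 0.
(I + N)⁴ = I + 4·N = [[1, -12], [0, 1]].

[[1, -12], [0, 1]]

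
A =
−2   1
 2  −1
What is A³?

A² = [[6, −3], [−6, 3]]
A³ = [[−18, 9], [18, −9]]

[[−18, 9], [18, −9]]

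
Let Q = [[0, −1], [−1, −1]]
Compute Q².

[[1, 1], [1, 2]]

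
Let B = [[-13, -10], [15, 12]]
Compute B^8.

[[19171, 12610], [-18915, -12354]]

tr B = -1 and det B = -6, so the characteristic polynomial is λ² − (-1)λ + (-6) with roots 2 and -3.
Eigenvectors give P = [[-2, -1], [3, 1]] with P⁻¹ = [[1, 1], [-3, -2]], and B = P·diag(2, -3)·P⁻¹.
Then B^8 = P·diag(256, 6561)·P⁻¹ = [[-512, -6561], [768, 6561]] · [[1, 1], [-3, -2]] = [[19171, 12610], [-18915, -12354]].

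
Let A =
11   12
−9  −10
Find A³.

tr A = 1 and det A = −2, so the characteristic polynomial is λ² − (1)λ + (−2) with roots −1 and 2.
Eigenvectors give P = [[1, −4], [−1, 3]] with P⁻¹ = [[−3, −4], [−1, −1]], and A = P·diag(−1, 2)·P⁻¹.
Then A³ = P·diag(−1, 8)·P⁻¹ = [[−1, −32], [1, 24]] · [[−3, −4], [−1, −1]] = [[35, 36], [−27, −28]].

[[35, 36], [−27, −28]]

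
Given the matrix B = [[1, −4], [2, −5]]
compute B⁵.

tr B = −4 and det B = 3, so the characteristic polynomial is λ² − (−4)λ + (3) with roots −3 and −1.
Eigenvectors give P = [[−1, 2], [−1, 1]] with P⁻¹ = [[1, −2], [1, −1]], and B = P·diag(−3, −1)·P⁻¹.
Then B⁵ = P·diag(−243, −1)·P⁻¹ = [[243, −2], [243, −1]] · [[1, −2], [1, −1]] = [[241, −484], [242, −485]].

[[241, −484], [242, −485]]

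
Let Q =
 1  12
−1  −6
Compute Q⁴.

tr Q = −5 and det Q = 6, so the characteristic polynomial is λ² − (−5)λ + (6) with roots −3 and −2.
Eigenvectors give P = [[−3, 4], [1, −1]] with P⁻¹ = [[1, 4], [1, 3]], and Q = P·diag(−3, −2)·P⁻¹.
Then Q⁴ = P·diag(81, 16)·P⁻¹ = [[−243, 64], [81, −16]] · [[1, 4], [1, 3]] = [[−179, −780], [65, 276]].

[[−179, −780], [65, 276]]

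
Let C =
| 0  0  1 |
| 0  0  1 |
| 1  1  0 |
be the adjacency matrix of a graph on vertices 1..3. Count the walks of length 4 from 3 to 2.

0

The number of length-4 walks from vertex 3 to vertex 2 is entry (3,2) of C⁴, where C is the adjacency matrix.
C² = [[1, 1, 0], [1, 1, 0], [0, 0, 2]]
C³ = [[0, 0, 2], [0, 0, 2], [2, 2, 0]]
C⁴ = [[2, 2, 0], [2, 2, 0], [0, 0, 4]]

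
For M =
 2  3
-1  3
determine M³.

M² = [[1, 15], [-5, 6]]
M³ = [[-13, 48], [-16, 3]]

[[-13, 48], [-16, 3]]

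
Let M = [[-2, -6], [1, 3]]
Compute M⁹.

M² = M (a projection; rank 1, trace 1), so M⁹ = M.

[[-2, -6], [1, 3]]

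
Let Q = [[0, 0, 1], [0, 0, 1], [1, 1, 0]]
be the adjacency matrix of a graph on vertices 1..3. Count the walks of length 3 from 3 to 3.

0

The number of length-3 walks from vertex 3 to vertex 3 is entry (3,3) of Q³, where Q is the adjacency matrix.
Q² = [[1, 1, 0], [1, 1, 0], [0, 0, 2]]
Q³ = [[0, 0, 2], [0, 0, 2], [2, 2, 0]]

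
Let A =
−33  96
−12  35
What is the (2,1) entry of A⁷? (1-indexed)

−6564

tr A = 2 and det A = −3, so the characteristic polynomial is λ² − (2)λ + (−3) with roots −1 and 3.
Eigenvectors give P = [[3, −8], [1, −3]] with P⁻¹ = [[3, −8], [1, −3]], and A = P·diag(−1, 3)·P⁻¹.
Then A⁷ = P·diag(−1, 2187)·P⁻¹ = [[−3, −17496], [−1, −6561]] · [[3, −8], [1, −3]] = [[−17505, 52512], [−6564, 19691]].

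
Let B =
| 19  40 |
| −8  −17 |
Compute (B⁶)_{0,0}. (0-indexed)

tr B = 2 and det B = −3, so the characteristic polynomial is λ² − (2)λ + (−3) with roots 3 and −1.
Eigenvectors give P = [[−5, 2], [2, −1]] with P⁻¹ = [[−1, −2], [−2, −5]], and B = P·diag(3, −1)·P⁻¹.
Then B⁶ = P·diag(729, 1)·P⁻¹ = [[−3645, 2], [1458, −1]] · [[−1, −2], [−2, −5]] = [[3641, 7280], [−1456, −2911]].

3641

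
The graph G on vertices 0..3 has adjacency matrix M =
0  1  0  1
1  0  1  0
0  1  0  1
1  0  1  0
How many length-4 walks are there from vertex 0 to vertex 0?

The number of length-4 walks from vertex 0 to vertex 0 is entry (0,0) of M⁴, where M is the adjacency matrix.
M² = [[2, 0, 2, 0], [0, 2, 0, 2], [2, 0, 2, 0], [0, 2, 0, 2]]
M³ = [[0, 4, 0, 4], [4, 0, 4, 0], [0, 4, 0, 4], [4, 0, 4, 0]]
M⁴ = [[8, 0, 8, 0], [0, 8, 0, 8], [8, 0, 8, 0], [0, 8, 0, 8]]

8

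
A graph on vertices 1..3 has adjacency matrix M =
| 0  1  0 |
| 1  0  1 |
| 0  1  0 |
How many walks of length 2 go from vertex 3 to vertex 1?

1

The number of length-2 walks from vertex 3 to vertex 1 is entry (3,1) of M², where M is the adjacency matrix.
M² = [[1, 0, 1], [0, 2, 0], [1, 0, 1]]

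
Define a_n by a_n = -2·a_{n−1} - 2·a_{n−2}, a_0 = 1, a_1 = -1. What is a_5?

4

With companion matrix Q = [[-2, -2], [1, 0]], [a_n, a_{n−1}]ᵀ = Q·[a_{n−1}, a_{n−2}]ᵀ, so [a_5, a_4]ᵀ = Q⁴·[a_1, a_0]ᵀ.
Q⁴ = [[-4, 0], [0, -4]], giving [a_5, a_4]ᵀ = [[4], [-4]].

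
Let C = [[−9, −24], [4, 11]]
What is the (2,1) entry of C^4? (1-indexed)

80

tr C = 2 and det C = −3, so the characteristic polynomial is λ² − (2)λ + (−3) with roots 3 and −1.
Eigenvectors give P = [[−2, −3], [1, 1]] with P⁻¹ = [[1, 3], [−1, −2]], and C = P·diag(3, −1)·P⁻¹.
Then C^4 = P·diag(81, 1)·P⁻¹ = [[−162, −3], [81, 1]] · [[1, 3], [−1, −2]] = [[−159, −480], [80, 241]].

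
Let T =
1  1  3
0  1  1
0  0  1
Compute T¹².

T = I + N where N = [[0, 1, 3], [0, 0, 1], [0, 0, 0]] is strictly upper-triangular, so N³ = 0.
(I + N)¹² = I + 12·N + 66·N² = [[1, 12, 102], [0, 1, 12], [0, 0, 1]].

[[1, 12, 102], [0, 1, 12], [0, 0, 1]]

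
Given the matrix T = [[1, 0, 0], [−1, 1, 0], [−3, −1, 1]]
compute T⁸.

[[1, 0, 0], [−8, 1, 0], [4, −8, 1]]

T = I + N where N = [[0, 0, 0], [−1, 0, 0], [−3, −1, 0]] is strictly lower-triangular, so N³ = 0.
(I + N)⁸ = I + 8·N + 28·N² = [[1, 0, 0], [−8, 1, 0], [4, −8, 1]].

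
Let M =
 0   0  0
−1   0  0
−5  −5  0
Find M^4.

[[0, 0, 0], [0, 0, 0], [0, 0, 0]]

M is strictly triangular, hence nilpotent: M^3 = 0, so M^4 = 0.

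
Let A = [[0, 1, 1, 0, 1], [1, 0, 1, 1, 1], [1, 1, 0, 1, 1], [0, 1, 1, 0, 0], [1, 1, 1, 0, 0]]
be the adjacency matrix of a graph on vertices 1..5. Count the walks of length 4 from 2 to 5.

26

The number of length-4 walks from vertex 2 to vertex 5 is entry (2,5) of A⁴, where A is the adjacency matrix.
A² = [[3, 2, 2, 2, 2], [2, 4, 3, 1, 2], [2, 3, 4, 1, 2], [2, 1, 1, 2, 2], [2, 2, 2, 2, 3]]
A³ = [[6, 9, 9, 4, 7], [9, 8, 9, 7, 9], [9, 9, 8, 7, 9], [4, 7, 7, 2, 4], [7, 9, 9, 4, 6]]
A⁴ = [[25, 26, 26, 18, 24], [26, 34, 33, 17, 26], [26, 33, 34, 17, 26], [18, 17, 17, 14, 18], [24, 26, 26, 18, 25]]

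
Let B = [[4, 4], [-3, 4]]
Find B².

[[4, 32], [-24, 4]]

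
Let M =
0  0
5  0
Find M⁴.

M is strictly triangular, hence nilpotent: M² = 0, so M⁴ = 0.

[[0, 0], [0, 0]]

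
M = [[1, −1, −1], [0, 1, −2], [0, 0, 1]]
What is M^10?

M = I + N where N = [[0, −1, −1], [0, 0, −2], [0, 0, 0]] is strictly upper-triangular, so N^3 = 0.
(I + N)^10 = I + 10·N + 45·N^2 = [[1, −10, 80], [0, 1, −20], [0, 0, 1]].

[[1, −10, 80], [0, 1, −20], [0, 0, 1]]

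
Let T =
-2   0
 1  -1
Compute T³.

tr T = -3 and det T = 2, so the characteristic polynomial is λ² − (-3)λ + (2) with roots -1 and -2.
Eigenvectors give P = [[0, -1], [1, 1]] with P⁻¹ = [[1, 1], [-1, 0]], and T = P·diag(-1, -2)·P⁻¹.
Then T³ = P·diag(-1, -8)·P⁻¹ = [[0, 8], [-1, -8]] · [[1, 1], [-1, 0]] = [[-8, 0], [7, -1]].

[[-8, 0], [7, -1]]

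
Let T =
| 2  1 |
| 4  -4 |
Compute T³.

[[8, 16], [64, -88]]

T² = [[8, -2], [-8, 20]]
T³ = [[8, 16], [64, -88]]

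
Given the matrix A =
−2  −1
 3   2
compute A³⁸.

A² = I (check: tr A = 0 and det A = −1), so A³⁸ = I since 38 is even.

[[1, 0], [0, 1]]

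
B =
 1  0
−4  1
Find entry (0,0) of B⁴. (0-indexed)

1

B = I + N where N = [[0, 0], [−4, 0]] is strictly lower-triangular, so N² = 0.
(I + N)⁴ = I + 4·N = [[1, 0], [−16, 1]].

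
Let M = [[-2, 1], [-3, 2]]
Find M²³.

M² = I (check: tr M = 0 and det M = -1), so M²³ = M since 23 is odd.

[[-2, 1], [-3, 2]]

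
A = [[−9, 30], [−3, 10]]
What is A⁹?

A² = A (a projection; rank 1, trace 1), so A⁹ = A.

[[−9, 30], [−3, 10]]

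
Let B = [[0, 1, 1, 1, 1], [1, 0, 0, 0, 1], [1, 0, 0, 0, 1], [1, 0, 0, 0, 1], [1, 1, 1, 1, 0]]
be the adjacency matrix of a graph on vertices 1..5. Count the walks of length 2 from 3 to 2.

The number of length-2 walks from vertex 3 to vertex 2 is entry (3,2) of B², where B is the adjacency matrix.
B² = [[4, 1, 1, 1, 3], [1, 2, 2, 2, 1], [1, 2, 2, 2, 1], [1, 2, 2, 2, 1], [3, 1, 1, 1, 4]]

2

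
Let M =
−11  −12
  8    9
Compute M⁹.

tr M = −2 and det M = −3, so the characteristic polynomial is λ² − (−2)λ + (−3) with roots −3 and 1.
Eigenvectors give P = [[3, −1], [−2, 1]] with P⁻¹ = [[1, 1], [2, 3]], and M = P·diag(−3, 1)·P⁻¹.
Then M⁹ = P·diag(−19683, 1)·P⁻¹ = [[−59049, −1], [39366, 1]] · [[1, 1], [2, 3]] = [[−59051, −59052], [39368, 39369]].

[[−59051, −59052], [39368, 39369]]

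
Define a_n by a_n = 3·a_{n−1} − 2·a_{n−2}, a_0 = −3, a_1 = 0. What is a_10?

3066

With companion matrix B = [[3, −2], [1, 0]], [a_n, a_{n−1}]ᵀ = B·[a_{n−1}, a_{n−2}]ᵀ, so [a_10, a_9]ᵀ = B^9·[a_1, a_0]ᵀ.
B^9 = [[1023, −1022], [511, −510]], giving [a_10, a_9]ᵀ = [[3066], [1530]].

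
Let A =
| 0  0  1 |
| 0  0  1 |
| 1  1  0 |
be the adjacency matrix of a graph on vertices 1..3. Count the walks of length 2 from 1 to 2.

The number of length-2 walks from vertex 1 to vertex 2 is entry (1,2) of A², where A is the adjacency matrix.
A² = [[1, 1, 0], [1, 1, 0], [0, 0, 2]]

1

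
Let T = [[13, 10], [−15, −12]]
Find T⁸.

[[19171, 12610], [−18915, −12354]]

tr T = 1 and det T = −6, so the characteristic polynomial is λ² − (1)λ + (−6) with roots −2 and 3.
Eigenvectors give P = [[−2, −1], [3, 1]] with P⁻¹ = [[1, 1], [−3, −2]], and T = P·diag(−2, 3)·P⁻¹.
Then T⁸ = P·diag(256, 6561)·P⁻¹ = [[−512, −6561], [768, 6561]] · [[1, 1], [−3, −2]] = [[19171, 12610], [−18915, −12354]].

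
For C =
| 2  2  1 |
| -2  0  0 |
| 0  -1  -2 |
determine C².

[[0, 3, 0], [-4, -4, -2], [2, 2, 4]]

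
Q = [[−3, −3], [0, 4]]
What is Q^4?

[[81, −75], [0, 256]]

Q^2 = [[9, −3], [0, 16]]
Q^3 = [[−27, −39], [0, 64]]
Q^4 = [[81, −75], [0, 256]]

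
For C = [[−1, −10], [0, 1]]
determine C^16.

[[1, 0], [0, 1]]

C² = I (check: tr C = 0 and det C = −1), so C^16 = I since 16 is even.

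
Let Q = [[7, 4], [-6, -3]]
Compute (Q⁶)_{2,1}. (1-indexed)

-2184

tr Q = 4 and det Q = 3, so the characteristic polynomial is λ² − (4)λ + (3) with roots 1 and 3.
Eigenvectors give P = [[-2, -1], [3, 1]] with P⁻¹ = [[1, 1], [-3, -2]], and Q = P·diag(1, 3)·P⁻¹.
Then Q⁶ = P·diag(1, 729)·P⁻¹ = [[-2, -729], [3, 729]] · [[1, 1], [-3, -2]] = [[2185, 1456], [-2184, -1455]].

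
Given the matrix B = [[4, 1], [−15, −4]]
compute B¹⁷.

B² = I (check: tr B = 0 and det B = −1), so B¹⁷ = B since 17 is odd.

[[4, 1], [−15, −4]]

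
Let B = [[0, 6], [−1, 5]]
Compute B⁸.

tr B = 5 and det B = 6, so the characteristic polynomial is λ² − (5)λ + (6) with roots 2 and 3.
Eigenvectors give P = [[−3, 2], [−1, 1]] with P⁻¹ = [[−1, 2], [−1, 3]], and B = P·diag(2, 3)·P⁻¹.
Then B⁸ = P·diag(256, 6561)·P⁻¹ = [[−768, 13122], [−256, 6561]] · [[−1, 2], [−1, 3]] = [[−12354, 37830], [−6305, 19171]].

[[−12354, 37830], [−6305, 19171]]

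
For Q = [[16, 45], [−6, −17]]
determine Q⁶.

[[−314, −945], [126, 379]]

tr Q = −1 and det Q = −2, so the characteristic polynomial is λ² − (−1)λ + (−2) with roots −2 and 1.
Eigenvectors give P = [[−5, −3], [2, 1]] with P⁻¹ = [[1, 3], [−2, −5]], and Q = P·diag(−2, 1)·P⁻¹.
Then Q⁶ = P·diag(64, 1)·P⁻¹ = [[−320, −3], [128, 1]] · [[1, 3], [−2, −5]] = [[−314, −945], [126, 379]].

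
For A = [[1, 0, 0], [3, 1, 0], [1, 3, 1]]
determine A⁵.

A = I + N where N = [[0, 0, 0], [3, 0, 0], [1, 3, 0]] is strictly lower-triangular, so N³ = 0.
(I + N)⁵ = I + 5·N + 10·N² = [[1, 0, 0], [15, 1, 0], [95, 15, 1]].

[[1, 0, 0], [15, 1, 0], [95, 15, 1]]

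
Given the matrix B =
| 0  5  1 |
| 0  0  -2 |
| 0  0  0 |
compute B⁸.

B is strictly triangular, hence nilpotent: B³ = 0, so B⁸ = 0.

[[0, 0, 0], [0, 0, 0], [0, 0, 0]]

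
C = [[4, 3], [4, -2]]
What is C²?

[[28, 6], [8, 16]]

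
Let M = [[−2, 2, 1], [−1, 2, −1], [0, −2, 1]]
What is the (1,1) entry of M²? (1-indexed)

2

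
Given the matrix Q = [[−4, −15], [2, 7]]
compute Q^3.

[[−34, −105], [14, 43]]

tr Q = 3 and det Q = 2, so the characteristic polynomial is λ² − (3)λ + (2) with roots 2 and 1.
Eigenvectors give P = [[−5, −3], [2, 1]] with P⁻¹ = [[1, 3], [−2, −5]], and Q = P·diag(2, 1)·P⁻¹.
Then Q^3 = P·diag(8, 1)·P⁻¹ = [[−40, −3], [16, 1]] · [[1, 3], [−2, −5]] = [[−34, −105], [14, 43]].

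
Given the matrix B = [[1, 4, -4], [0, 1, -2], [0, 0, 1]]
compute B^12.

[[1, 48, -576], [0, 1, -24], [0, 0, 1]]

B = I + N where N = [[0, 4, -4], [0, 0, -2], [0, 0, 0]] is strictly upper-triangular, so N^3 = 0.
(I + N)^12 = I + 12·N + 66·N^2 = [[1, 48, -576], [0, 1, -24], [0, 0, 1]].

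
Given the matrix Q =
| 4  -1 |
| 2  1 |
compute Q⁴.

tr Q = 5 and det Q = 6, so the characteristic polynomial is λ² − (5)λ + (6) with roots 2 and 3.
Eigenvectors give P = [[-1, 1], [-2, 1]] with P⁻¹ = [[1, -1], [2, -1]], and Q = P·diag(2, 3)·P⁻¹.
Then Q⁴ = P·diag(16, 81)·P⁻¹ = [[-16, 81], [-32, 81]] · [[1, -1], [2, -1]] = [[146, -65], [130, -49]].

[[146, -65], [130, -49]]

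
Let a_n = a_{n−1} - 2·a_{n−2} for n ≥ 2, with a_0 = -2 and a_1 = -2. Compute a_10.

-46

With companion matrix B = [[1, -2], [1, 0]], [a_n, a_{n−1}]ᵀ = B·[a_{n−1}, a_{n−2}]ᵀ, so [a_10, a_9]ᵀ = B⁹·[a_1, a_0]ᵀ.
B⁹ = [[-11, 34], [-17, 6]], giving [a_10, a_9]ᵀ = [[-46], [22]].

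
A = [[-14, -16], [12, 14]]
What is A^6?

[[64, 0], [0, 64]]

tr A = 0 and det A = -4, so the characteristic polynomial is λ² − (0)λ + (-4) with roots 2 and -2.
Eigenvectors give P = [[-1, 4], [1, -3]] with P⁻¹ = [[3, 4], [1, 1]], and A = P·diag(2, -2)·P⁻¹.
Then A^6 = P·diag(64, 64)·P⁻¹ = [[-64, 256], [64, -192]] · [[3, 4], [1, 1]] = [[64, 0], [0, 64]].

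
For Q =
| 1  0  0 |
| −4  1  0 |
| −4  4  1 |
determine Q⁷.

Q = I + N where N = [[0, 0, 0], [−4, 0, 0], [−4, 4, 0]] is strictly lower-triangular, so N³ = 0.
(I + N)⁷ = I + 7·N + 21·N² = [[1, 0, 0], [−28, 1, 0], [−364, 28, 1]].

[[1, 0, 0], [−28, 1, 0], [−364, 28, 1]]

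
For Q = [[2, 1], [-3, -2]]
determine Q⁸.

Q² = I (check: tr Q = 0 and det Q = -1), so Q⁸ = I since 8 is even.

[[1, 0], [0, 1]]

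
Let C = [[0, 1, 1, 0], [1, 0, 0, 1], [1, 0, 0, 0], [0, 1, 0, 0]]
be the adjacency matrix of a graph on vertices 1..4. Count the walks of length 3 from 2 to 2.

The number of length-3 walks from vertex 2 to vertex 2 is entry (2,2) of C³, where C is the adjacency matrix.
C² = [[2, 0, 0, 1], [0, 2, 1, 0], [0, 1, 1, 0], [1, 0, 0, 1]]
C³ = [[0, 3, 2, 0], [3, 0, 0, 2], [2, 0, 0, 1], [0, 2, 1, 0]]

0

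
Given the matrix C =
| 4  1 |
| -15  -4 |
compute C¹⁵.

C² = I (check: tr C = 0 and det C = -1), so C¹⁵ = C since 15 is odd.

[[4, 1], [-15, -4]]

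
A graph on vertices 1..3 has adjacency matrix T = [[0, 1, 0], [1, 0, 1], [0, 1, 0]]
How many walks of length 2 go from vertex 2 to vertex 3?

0

The number of length-2 walks from vertex 2 to vertex 3 is entry (2,3) of T², where T is the adjacency matrix.
T² = [[1, 0, 1], [0, 2, 0], [1, 0, 1]]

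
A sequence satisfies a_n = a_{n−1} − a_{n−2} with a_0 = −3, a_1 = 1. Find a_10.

With companion matrix M = [[1, −1], [1, 0]], [a_n, a_{n−1}]ᵀ = M·[a_{n−1}, a_{n−2}]ᵀ, so [a_10, a_9]ᵀ = M⁹·[a_1, a_0]ᵀ.
M⁹ = [[−1, 0], [0, −1]], giving [a_10, a_9]ᵀ = [[−1], [3]].

−1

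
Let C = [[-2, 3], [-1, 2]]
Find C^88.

[[1, 0], [0, 1]]

C² = I (check: tr C = 0 and det C = -1), so C^88 = I since 88 is even.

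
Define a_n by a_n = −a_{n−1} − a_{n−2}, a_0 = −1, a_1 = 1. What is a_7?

With companion matrix B = [[−1, −1], [1, 0]], [a_n, a_{n−1}]ᵀ = B·[a_{n−1}, a_{n−2}]ᵀ, so [a_7, a_6]ᵀ = B⁶·[a_1, a_0]ᵀ.
B⁶ = [[1, 0], [0, 1]], giving [a_7, a_6]ᵀ = [[1], [−1]].

1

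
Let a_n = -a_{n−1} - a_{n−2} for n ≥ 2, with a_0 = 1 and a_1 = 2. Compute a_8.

-3

With companion matrix M = [[-1, -1], [1, 0]], [a_n, a_{n−1}]ᵀ = M·[a_{n−1}, a_{n−2}]ᵀ, so [a_8, a_7]ᵀ = M⁷·[a_1, a_0]ᵀ.
M⁷ = [[-1, -1], [1, 0]], giving [a_8, a_7]ᵀ = [[-3], [2]].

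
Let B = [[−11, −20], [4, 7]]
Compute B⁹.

tr B = −4 and det B = 3, so the characteristic polynomial is λ² − (−4)λ + (3) with roots −3 and −1.
Eigenvectors give P = [[5, −2], [−2, 1]] with P⁻¹ = [[1, 2], [2, 5]], and B = P·diag(−3, −1)·P⁻¹.
Then B⁹ = P·diag(−19683, −1)·P⁻¹ = [[−98415, 2], [39366, −1]] · [[1, 2], [2, 5]] = [[−98411, −196820], [39364, 78727]].

[[−98411, −196820], [39364, 78727]]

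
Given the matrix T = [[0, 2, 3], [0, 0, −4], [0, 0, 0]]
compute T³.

T is strictly triangular, hence nilpotent: T³ = 0, so T³ = 0.

[[0, 0, 0], [0, 0, 0], [0, 0, 0]]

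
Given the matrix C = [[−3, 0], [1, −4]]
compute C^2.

[[9, 0], [−7, 16]]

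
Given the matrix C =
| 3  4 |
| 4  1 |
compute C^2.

[[25, 16], [16, 17]]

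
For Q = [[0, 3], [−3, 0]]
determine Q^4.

[[81, 0], [0, 81]]

Q^2 = [[−9, 0], [0, −9]]
Q^3 = [[0, −27], [27, 0]]
Q^4 = [[81, 0], [0, 81]]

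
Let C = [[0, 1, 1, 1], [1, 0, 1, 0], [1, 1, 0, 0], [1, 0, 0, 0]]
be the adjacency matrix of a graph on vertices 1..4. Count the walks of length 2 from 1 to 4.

The number of length-2 walks from vertex 1 to vertex 4 is entry (1,4) of C², where C is the adjacency matrix.
C² = [[3, 1, 1, 0], [1, 2, 1, 1], [1, 1, 2, 1], [0, 1, 1, 1]]

0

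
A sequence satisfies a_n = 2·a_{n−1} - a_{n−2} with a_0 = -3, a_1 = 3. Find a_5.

27

With companion matrix T = [[2, -1], [1, 0]], [a_n, a_{n−1}]ᵀ = T·[a_{n−1}, a_{n−2}]ᵀ, so [a_5, a_4]ᵀ = T⁴·[a_1, a_0]ᵀ.
T⁴ = [[5, -4], [4, -3]], giving [a_5, a_4]ᵀ = [[27], [21]].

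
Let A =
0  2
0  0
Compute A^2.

[[0, 0], [0, 0]]

A is strictly triangular, hence nilpotent: A^2 = 0, so A^2 = 0.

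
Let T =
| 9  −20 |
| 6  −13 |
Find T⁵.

tr T = −4 and det T = 3, so the characteristic polynomial is λ² − (−4)λ + (3) with roots −1 and −3.
Eigenvectors give P = [[2, −5], [1, −3]] with P⁻¹ = [[3, −5], [1, −2]], and T = P·diag(−1, −3)·P⁻¹.
Then T⁵ = P·diag(−1, −243)·P⁻¹ = [[−2, 1215], [−1, 729]] · [[3, −5], [1, −2]] = [[1209, −2420], [726, −1453]].

[[1209, −2420], [726, −1453]]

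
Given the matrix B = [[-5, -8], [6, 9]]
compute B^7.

tr B = 4 and det B = 3, so the characteristic polynomial is λ² − (4)λ + (3) with roots 1 and 3.
Eigenvectors give P = [[4, -1], [-3, 1]] with P⁻¹ = [[1, 1], [3, 4]], and B = P·diag(1, 3)·P⁻¹.
Then B^7 = P·diag(1, 2187)·P⁻¹ = [[4, -2187], [-3, 2187]] · [[1, 1], [3, 4]] = [[-6557, -8744], [6558, 8745]].

[[-6557, -8744], [6558, 8745]]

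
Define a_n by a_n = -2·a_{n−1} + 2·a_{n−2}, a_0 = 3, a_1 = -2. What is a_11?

With companion matrix Q = [[-2, 2], [1, 0]], [a_n, a_{n−1}]ᵀ = Q·[a_{n−1}, a_{n−2}]ᵀ, so [a_11, a_10]ᵀ = Q^10·[a_1, a_0]ᵀ.
Q^10 = [[18272, -13376], [-6688, 4896]], giving [a_11, a_10]ᵀ = [[-76672], [28064]].

-76672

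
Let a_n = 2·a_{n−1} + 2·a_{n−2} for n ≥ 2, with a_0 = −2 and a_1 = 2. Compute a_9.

With companion matrix B = [[2, 2], [1, 0]], [a_n, a_{n−1}]ᵀ = B·[a_{n−1}, a_{n−2}]ᵀ, so [a_9, a_8]ᵀ = B⁸·[a_1, a_0]ᵀ.
B⁸ = [[2448, 1792], [896, 656]], giving [a_9, a_8]ᵀ = [[1312], [480]].

1312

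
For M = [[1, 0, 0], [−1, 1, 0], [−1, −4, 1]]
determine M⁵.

[[1, 0, 0], [−5, 1, 0], [35, −20, 1]]

M = I + N where N = [[0, 0, 0], [−1, 0, 0], [−1, −4, 0]] is strictly lower-triangular, so N³ = 0.
(I + N)⁵ = I + 5·N + 10·N² = [[1, 0, 0], [−5, 1, 0], [35, −20, 1]].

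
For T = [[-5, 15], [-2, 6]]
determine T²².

[[-5, 15], [-2, 6]]

T² = T (a projection; rank 1, trace 1), so T²² = T.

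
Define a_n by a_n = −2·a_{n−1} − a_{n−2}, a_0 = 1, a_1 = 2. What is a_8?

With companion matrix A = [[−2, −1], [1, 0]], [a_n, a_{n−1}]ᵀ = A·[a_{n−1}, a_{n−2}]ᵀ, so [a_8, a_7]ᵀ = A⁷·[a_1, a_0]ᵀ.
A⁷ = [[−8, −7], [7, 6]], giving [a_8, a_7]ᵀ = [[−23], [20]].

−23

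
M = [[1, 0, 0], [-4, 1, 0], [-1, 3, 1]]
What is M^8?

[[1, 0, 0], [-32, 1, 0], [-344, 24, 1]]

M = I + N where N = [[0, 0, 0], [-4, 0, 0], [-1, 3, 0]] is strictly lower-triangular, so N^3 = 0.
(I + N)^8 = I + 8·N + 28·N^2 = [[1, 0, 0], [-32, 1, 0], [-344, 24, 1]].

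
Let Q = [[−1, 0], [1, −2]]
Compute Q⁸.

[[1, 0], [−255, 256]]

tr Q = −3 and det Q = 2, so the characteristic polynomial is λ² − (−3)λ + (2) with roots −1 and −2.
Eigenvectors give P = [[1, 0], [1, −1]] with P⁻¹ = [[1, 0], [1, −1]], and Q = P·diag(−1, −2)·P⁻¹.
Then Q⁸ = P·diag(1, 256)·P⁻¹ = [[1, 0], [1, −256]] · [[1, 0], [1, −1]] = [[1, 0], [−255, 256]].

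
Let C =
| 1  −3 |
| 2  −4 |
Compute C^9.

tr C = −3 and det C = 2, so the characteristic polynomial is λ² − (−3)λ + (2) with roots −1 and −2.
Eigenvectors give P = [[3, 1], [2, 1]] with P⁻¹ = [[1, −1], [−2, 3]], and C = P·diag(−1, −2)·P⁻¹.
Then C^9 = P·diag(−1, −512)·P⁻¹ = [[−3, −512], [−2, −512]] · [[1, −1], [−2, 3]] = [[1021, −1533], [1022, −1534]].

[[1021, −1533], [1022, −1534]]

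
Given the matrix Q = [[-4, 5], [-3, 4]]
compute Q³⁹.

Q² = I (check: tr Q = 0 and det Q = -1), so Q³⁹ = Q since 39 is odd.

[[-4, 5], [-3, 4]]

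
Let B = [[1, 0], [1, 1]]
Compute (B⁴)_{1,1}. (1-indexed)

1

B = I + N where N = [[0, 0], [1, 0]] is strictly lower-triangular, so N² = 0.
(I + N)⁴ = I + 4·N = [[1, 0], [4, 1]].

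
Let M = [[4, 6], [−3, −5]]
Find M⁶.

tr M = −1 and det M = −2, so the characteristic polynomial is λ² − (−1)λ + (−2) with roots 1 and −2.
Eigenvectors give P = [[−2, −1], [1, 1]] with P⁻¹ = [[−1, −1], [1, 2]], and M = P·diag(1, −2)·P⁻¹.
Then M⁶ = P·diag(1, 64)·P⁻¹ = [[−2, −64], [1, 64]] · [[−1, −1], [1, 2]] = [[−62, −126], [63, 127]].

[[−62, −126], [63, 127]]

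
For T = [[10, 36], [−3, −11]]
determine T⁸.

[[−764, −3060], [255, 1021]]

tr T = −1 and det T = −2, so the characteristic polynomial is λ² − (−1)λ + (−2) with roots 1 and −2.
Eigenvectors give P = [[4, −3], [−1, 1]] with P⁻¹ = [[1, 3], [1, 4]], and T = P·diag(1, −2)·P⁻¹.
Then T⁸ = P·diag(1, 256)·P⁻¹ = [[4, −768], [−1, 256]] · [[1, 3], [1, 4]] = [[−764, −3060], [255, 1021]].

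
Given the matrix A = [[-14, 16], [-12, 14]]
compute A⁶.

tr A = 0 and det A = -4, so the characteristic polynomial is λ² − (0)λ + (-4) with roots 2 and -2.
Eigenvectors give P = [[-1, 4], [-1, 3]] with P⁻¹ = [[3, -4], [1, -1]], and A = P·diag(2, -2)·P⁻¹.
Then A⁶ = P·diag(64, 64)·P⁻¹ = [[-64, 256], [-64, 192]] · [[3, -4], [1, -1]] = [[64, 0], [0, 64]].

[[64, 0], [0, 64]]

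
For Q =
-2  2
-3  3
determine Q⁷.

[[-2, 2], [-3, 3]]

Q² = Q (a projection; rank 1, trace 1), so Q⁷ = Q.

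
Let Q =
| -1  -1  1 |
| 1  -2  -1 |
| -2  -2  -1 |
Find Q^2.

[[-2, 1, -1], [-1, 5, 4], [2, 8, 1]]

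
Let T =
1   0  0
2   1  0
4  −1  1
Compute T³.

[[1, 0, 0], [6, 1, 0], [6, −3, 1]]

T = I + N where N = [[0, 0, 0], [2, 0, 0], [4, −1, 0]] is strictly lower-triangular, so N³ = 0.
(I + N)³ = I + 3·N + 3·N² = [[1, 0, 0], [6, 1, 0], [6, −3, 1]].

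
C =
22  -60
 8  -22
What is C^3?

tr C = 0 and det C = -4, so the characteristic polynomial is λ² − (0)λ + (-4) with roots -2 and 2.
Eigenvectors give P = [[-5, 3], [-2, 1]] with P⁻¹ = [[1, -3], [2, -5]], and C = P·diag(-2, 2)·P⁻¹.
Then C^3 = P·diag(-8, 8)·P⁻¹ = [[40, 24], [16, 8]] · [[1, -3], [2, -5]] = [[88, -240], [32, -88]].

[[88, -240], [32, -88]]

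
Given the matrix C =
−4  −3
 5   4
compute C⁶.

[[1, 0], [0, 1]]

C² = I (check: tr C = 0 and det C = −1), so C⁶ = I since 6 is even.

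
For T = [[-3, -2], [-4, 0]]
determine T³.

T² = [[17, 6], [12, 8]]
T³ = [[-75, -34], [-68, -24]]

[[-75, -34], [-68, -24]]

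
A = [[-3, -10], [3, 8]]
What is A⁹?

tr A = 5 and det A = 6, so the characteristic polynomial is λ² − (5)λ + (6) with roots 2 and 3.
Eigenvectors give P = [[-2, 5], [1, -3]] with P⁻¹ = [[-3, -5], [-1, -2]], and A = P·diag(2, 3)·P⁻¹.
Then A⁹ = P·diag(512, 19683)·P⁻¹ = [[-1024, 98415], [512, -59049]] · [[-3, -5], [-1, -2]] = [[-95343, -191710], [57513, 115538]].

[[-95343, -191710], [57513, 115538]]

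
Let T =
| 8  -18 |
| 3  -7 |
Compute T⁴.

[[46, -90], [15, -29]]

tr T = 1 and det T = -2, so the characteristic polynomial is λ² − (1)λ + (-2) with roots 2 and -1.
Eigenvectors give P = [[3, 2], [1, 1]] with P⁻¹ = [[1, -2], [-1, 3]], and T = P·diag(2, -1)·P⁻¹.
Then T⁴ = P·diag(16, 1)·P⁻¹ = [[48, 2], [16, 1]] · [[1, -2], [-1, 3]] = [[46, -90], [15, -29]].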